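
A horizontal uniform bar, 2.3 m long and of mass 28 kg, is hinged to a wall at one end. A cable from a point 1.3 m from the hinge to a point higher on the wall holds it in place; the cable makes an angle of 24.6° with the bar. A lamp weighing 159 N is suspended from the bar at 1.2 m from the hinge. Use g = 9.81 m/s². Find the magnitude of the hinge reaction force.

|H| ≈ 852 N

Take torques about the hinge: T sin 24.6° · 1.3 = 28×9.81×1.15 + 159×1.2 = 506.68 N·m.
So T = 506.68 / (0.4163 × 1.3) = 936.28 N.
ΣF_x = 0: H_x = T cos 24.6° = 851.3 N.
ΣF_y = 0: H_y = (28×9.81 + 159) − T sin 24.6° = 433.68 − 389.76 = 43.925 N.
|H| = √(H_x² + H_y²) = √((851.3)² + (43.925)²) = 852.43 N.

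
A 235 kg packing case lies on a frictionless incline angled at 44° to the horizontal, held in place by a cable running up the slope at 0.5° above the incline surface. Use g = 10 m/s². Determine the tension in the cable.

T ≈ 1630 N

Take axes along and perpendicular to the incline. Weight components: W sin 44° = 1632 N down-slope, W cos 44° = 1690 N into the surface.
Along incline: T cos 0.5° = W sin 44° → T = 1633 N.
Perpendicular: N = W cos 44° − T sin 0.5° = 1676 N.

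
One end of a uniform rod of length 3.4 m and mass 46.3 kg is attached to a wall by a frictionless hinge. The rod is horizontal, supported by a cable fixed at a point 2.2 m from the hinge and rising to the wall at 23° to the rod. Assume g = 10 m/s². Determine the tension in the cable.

T ≈ 916 N

Take torques about the hinge: T sin 23° · 2.2 = 46.3×10×1.7 = 787.1 N·m.
So T = 787.1 / (0.3907 × 2.2) = 915.65 N.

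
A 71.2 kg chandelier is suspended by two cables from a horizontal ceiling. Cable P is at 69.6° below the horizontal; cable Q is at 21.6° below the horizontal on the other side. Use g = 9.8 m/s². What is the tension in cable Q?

T_Q ≈ 243 N

Weight W = 71.2 × 9.8 = 697.8 N acts straight down.
Horizontal: T_P cos 69.6° = T_Q cos 21.6°  →  T_P = 2.667 T_Q.
Vertical: T_P sin 69.6° + T_Q sin 21.6° = 697.8.
Substituting the horizontal relation into the vertical equation gives 2.868 T_Q = 697.8, so T_Q = 243.3 N.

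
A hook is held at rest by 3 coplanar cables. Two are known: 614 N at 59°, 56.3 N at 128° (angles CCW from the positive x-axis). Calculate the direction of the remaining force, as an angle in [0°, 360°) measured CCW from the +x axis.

θ ≈ 244°

Sum the known components: ΣF_x = 281.6 N, ΣF_y = 570.7 N.
For equilibrium the remaining force must supply (−ΣF_x, −ΣF_y) = (-281.6, -570.7) N.
Magnitude = √((-281.6)² + (-570.7)²) = 636.4 N; direction = atan2(-570.7, -281.6) = 243.7°.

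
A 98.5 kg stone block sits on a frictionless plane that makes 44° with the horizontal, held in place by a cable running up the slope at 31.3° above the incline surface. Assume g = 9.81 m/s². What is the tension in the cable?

Take axes along and perpendicular to the incline. Weight components: W sin 44° = 671.2 N down-slope, W cos 44° = 695.1 N into the surface.
Along incline: T cos 31.3° = W sin 44° → T = 785.6 N.
Perpendicular: N = W cos 44° − T sin 31.3° = 287 N.

T ≈ 786 N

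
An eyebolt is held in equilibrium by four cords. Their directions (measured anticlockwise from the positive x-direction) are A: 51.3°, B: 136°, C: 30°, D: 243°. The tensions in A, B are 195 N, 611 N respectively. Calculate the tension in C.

Resolve: ΣF_x = 195 cos 51.3° + 611 cos 136° + T_C cos 30° + T_D cos 243° = 0.
        ΣF_y = 195 sin 51.3° + 611 sin 136° + T_C sin 30° + T_D sin 243° = 0.
The known terms sum to (-317.6, 576.6) N, so 0.8660 T_C − 0.4540 T_D = 317.6 and 0.5000 T_C − 0.8910 T_D = -576.6.
Solving simultaneously: T_C = 1000 N, T_D = 1208 N.

T_C ≈ 1000 N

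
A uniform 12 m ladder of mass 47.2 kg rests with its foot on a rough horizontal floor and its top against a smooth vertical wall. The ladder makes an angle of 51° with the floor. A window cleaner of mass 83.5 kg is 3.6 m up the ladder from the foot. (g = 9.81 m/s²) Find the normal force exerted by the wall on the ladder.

Torques about the foot: N_wall · 12 sin 51° = 47.2×9.81×6 cos 51° + 83.5×9.81×3.6 cos 51° → N_wall = 386.47 N.

N_wall ≈ 386 N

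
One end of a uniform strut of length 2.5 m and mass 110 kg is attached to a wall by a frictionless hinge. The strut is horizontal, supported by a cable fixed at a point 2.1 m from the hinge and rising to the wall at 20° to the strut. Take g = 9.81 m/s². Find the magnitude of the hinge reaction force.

Take torques about the hinge: T sin 20° · 2.1 = 110×9.81×1.25 = 1348.9 N·m.
So T = 1348.9 / (0.3420 × 2.1) = 1878 N.
ΣF_x = 0: H_x = T cos 20° = 1764.8 N.
ΣF_y = 0: H_y = (110×9.81) − T sin 20° = 1079.1 − 642.32 = 436.78 N.
|H| = √(H_x² + H_y²) = √((1764.8)² + (436.78)²) = 1818 N.

|H| ≈ 1820 N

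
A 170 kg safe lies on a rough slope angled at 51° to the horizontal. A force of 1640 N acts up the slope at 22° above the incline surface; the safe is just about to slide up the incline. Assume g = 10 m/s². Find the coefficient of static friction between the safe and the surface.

μ ≈ 0.438

On the verge of sliding up the incline, friction is at its maximum μN and acts down the slope.
Perpendicular to incline: N = W cos 51° − P sin 22° = 1070 − 614.4 = 455.5 N.
Along incline: P cos 22° − μN = W sin 51° → μ = −(W sin 51° − P cos 22°) / N = 0.4378.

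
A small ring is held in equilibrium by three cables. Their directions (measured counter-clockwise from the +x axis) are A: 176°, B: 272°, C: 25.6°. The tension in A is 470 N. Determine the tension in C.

T_C ≈ 510 N

Resolve: ΣF_x = 470 cos 176° + T_B cos 272° + T_C cos 25.6° = 0.
        ΣF_y = 470 sin 176° + T_B sin 272° + T_C sin 25.6° = 0.
The known terms sum to (-468.9, 32.79) N, so 0.0349 T_B + 0.9018 T_C = 468.9 and -0.9994 T_B + 0.4321 T_C = -32.79.
Solving simultaneously: T_B = 253.3 N, T_C = 510.1 N.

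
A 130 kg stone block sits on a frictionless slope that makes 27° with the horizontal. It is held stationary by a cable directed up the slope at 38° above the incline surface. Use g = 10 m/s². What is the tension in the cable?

Take axes along and perpendicular to the incline. Weight components: W sin 27° = 590.2 N down-slope, W cos 27° = 1158 N into the surface.
Along incline: T cos 38° = W sin 27° → T = 749 N.
Perpendicular: N = W cos 27° − T sin 38° = 697.2 N.

T ≈ 749 N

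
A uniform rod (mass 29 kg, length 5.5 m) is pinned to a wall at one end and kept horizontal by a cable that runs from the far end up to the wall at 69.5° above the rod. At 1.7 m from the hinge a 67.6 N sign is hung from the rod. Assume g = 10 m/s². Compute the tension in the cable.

Take torques about the hinge: T sin 69.5° · 5.5 = 29×10×2.75 + 67.6×1.7 = 912.42 N·m.
So T = 912.42 / (0.9367 × 5.5) = 177.11 N.

T ≈ 177 N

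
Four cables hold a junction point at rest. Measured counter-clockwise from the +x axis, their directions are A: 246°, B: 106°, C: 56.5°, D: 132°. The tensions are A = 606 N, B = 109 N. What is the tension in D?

T_D ≈ 17.7 N

Resolve: ΣF_x = 606 cos 246° + 109 cos 106° + T_C cos 56.5° + T_D cos 132° = 0.
        ΣF_y = 606 sin 246° + 109 sin 106° + T_C sin 56.5° + T_D sin 132° = 0.
The known terms sum to (-276.5, -448.8) N, so 0.5519 T_C − 0.6691 T_D = 276.5 and 0.8339 T_C + 0.7431 T_D = 448.8.
Solving simultaneously: T_C = 522.5 N, T_D = 17.70 N.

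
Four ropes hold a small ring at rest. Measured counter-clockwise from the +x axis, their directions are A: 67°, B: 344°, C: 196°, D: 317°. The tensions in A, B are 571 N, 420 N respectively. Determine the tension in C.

Resolve: ΣF_x = 571 cos 67° + 420 cos 344° + T_C cos 196° + T_D cos 317° = 0.
        ΣF_y = 571 sin 67° + 420 sin 344° + T_C sin 196° + T_D sin 317° = 0.
The known terms sum to (626.8, 409.8) N, so -0.9613 T_C + 0.7314 T_D = -626.8 and -0.2756 T_C − 0.6820 T_D = -409.8.
Solving simultaneously: T_C = 848.4 N, T_D = 258 N.

T_C ≈ 848 N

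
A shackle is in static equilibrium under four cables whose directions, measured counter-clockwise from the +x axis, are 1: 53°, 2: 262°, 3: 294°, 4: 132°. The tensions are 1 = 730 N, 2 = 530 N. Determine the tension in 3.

Resolve: ΣF_x = 730 cos 53° + 530 cos 262° + T_3 cos 294° + T_4 cos 132° = 0.
        ΣF_y = 730 sin 53° + 530 sin 262° + T_3 sin 294° + T_4 sin 132° = 0.
The known terms sum to (365.6, 58.16) N, so 0.4067 T_3 − 0.6691 T_4 = -365.6 and -0.9135 T_3 + 0.7431 T_4 = -58.16.
Solving simultaneously: T_3 = 1005 N, T_4 = 1157 N.

T_3 ≈ 1010 N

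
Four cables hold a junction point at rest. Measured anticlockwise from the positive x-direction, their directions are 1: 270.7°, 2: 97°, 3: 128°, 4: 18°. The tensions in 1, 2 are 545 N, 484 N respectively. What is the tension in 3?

Resolve: ΣF_x = 545 cos 270.7° + 484 cos 97° + T_3 cos 128° + T_4 cos 18° = 0.
        ΣF_y = 545 sin 270.7° + 484 sin 97° + T_3 sin 128° + T_4 sin 18° = 0.
The known terms sum to (-52.33, -64.57) N, so -0.6157 T_3 + 0.9511 T_4 = 52.33 and 0.7880 T_3 + 0.3090 T_4 = 64.57.
Solving simultaneously: T_3 = 48.14 N, T_4 = 86.18 N.

T_3 ≈ 48.1 N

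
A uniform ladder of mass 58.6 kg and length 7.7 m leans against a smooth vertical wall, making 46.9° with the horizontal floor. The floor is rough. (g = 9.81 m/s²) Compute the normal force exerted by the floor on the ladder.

ΣF_y = 0: N_floor = 58.6×9.81 = 574.87 N.

N_floor ≈ 575 N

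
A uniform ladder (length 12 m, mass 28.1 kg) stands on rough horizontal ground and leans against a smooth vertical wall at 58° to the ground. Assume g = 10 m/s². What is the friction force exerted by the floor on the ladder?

Torques about the foot: N_wall · 12 sin 58° = 28.1×10×6 cos 58° → N_wall = 87.794 N.
ΣF_x = 0: f_floor = N_wall = 87.794 N.

f ≈ 87.8 N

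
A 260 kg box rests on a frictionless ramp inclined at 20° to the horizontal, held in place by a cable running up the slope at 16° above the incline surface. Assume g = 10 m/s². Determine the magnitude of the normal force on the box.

N ≈ 2190 N

Take axes along and perpendicular to the incline. Weight components: W sin 20° = 889.3 N down-slope, W cos 20° = 2443 N into the surface.
Along incline: T cos 16° = W sin 20° → T = 925.1 N.
Perpendicular: N = W cos 20° − T sin 16° = 2188 N.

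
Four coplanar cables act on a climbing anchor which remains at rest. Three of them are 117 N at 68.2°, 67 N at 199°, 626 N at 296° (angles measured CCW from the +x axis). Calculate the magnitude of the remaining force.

F ≈ 540 N

Sum the known components: ΣF_x = 254.5 N, ΣF_y = -475.8 N.
For equilibrium the remaining force must supply (−ΣF_x, −ΣF_y) = (-254.5, 475.8) N.
Magnitude = √((-254.5)² + (475.8)²) = 539.6 N; direction = atan2(475.8, -254.5) = 118.1°.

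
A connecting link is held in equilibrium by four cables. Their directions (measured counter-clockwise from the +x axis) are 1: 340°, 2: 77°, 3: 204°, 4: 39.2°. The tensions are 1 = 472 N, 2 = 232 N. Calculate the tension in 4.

Resolve: ΣF_x = 472 cos 340° + 232 cos 77° + T_3 cos 204° + T_4 cos 39.2° = 0.
        ΣF_y = 472 sin 340° + 232 sin 77° + T_3 sin 204° + T_4 sin 39.2° = 0.
The known terms sum to (495.7, 64.62) N, so -0.9135 T_3 + 0.7749 T_4 = -495.7 and -0.4067 T_3 + 0.6320 T_4 = -64.62.
Solving simultaneously: T_3 = 1004 N, T_4 = 543.9 N.

T_4 ≈ 544 N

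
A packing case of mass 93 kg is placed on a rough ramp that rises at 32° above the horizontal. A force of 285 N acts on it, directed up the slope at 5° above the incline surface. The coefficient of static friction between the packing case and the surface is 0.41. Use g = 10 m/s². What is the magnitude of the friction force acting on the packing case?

Axes along / perpendicular to the incline. W sin 32° = 492.8 N down-slope; W cos 32° = 788.7 N into the surface.
Perpendicular: N = W cos 32° − P sin 5° = 788.7 − 24.84 = 763.8 N.
Along incline: P cos 5° + f = W sin 32° (friction acts up-slope) → f = 492.8 − 283.9 = 208.9 N.
|f| = 208.9 N ≤ μN = 313.2 N, so the packing case is indeed static.

f ≈ 209 N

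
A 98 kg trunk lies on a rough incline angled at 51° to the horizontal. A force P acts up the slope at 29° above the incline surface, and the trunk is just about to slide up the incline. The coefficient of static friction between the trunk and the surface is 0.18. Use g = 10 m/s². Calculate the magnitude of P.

On the verge of sliding up the incline, friction equals μN and acts down the slope.
Perpendicular: N + P sin 29° = W cos 51° = 616.7 N.
Along incline: P cos 29° = W sin 51° + μN  with W sin 51° = 761.6 N.
Solving the pair for P and N: P = 907.2 N, N = 176.9 N (and f = μN = 31.85 N).

P ≈ 907 N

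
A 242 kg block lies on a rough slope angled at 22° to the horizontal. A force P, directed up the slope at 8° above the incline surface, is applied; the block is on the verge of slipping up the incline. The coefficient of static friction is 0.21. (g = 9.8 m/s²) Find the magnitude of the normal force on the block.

N ≈ 2010 N

On the verge of sliding up the incline, friction equals μN and acts down the slope.
Perpendicular: N + P sin 8° = W cos 22° = 2199 N.
Along incline: P cos 8° = W sin 22° + μN  with W sin 22° = 888.4 N.
Solving the pair for P and N: P = 1324 N, N = 2015 N (and f = μN = 423.1 N).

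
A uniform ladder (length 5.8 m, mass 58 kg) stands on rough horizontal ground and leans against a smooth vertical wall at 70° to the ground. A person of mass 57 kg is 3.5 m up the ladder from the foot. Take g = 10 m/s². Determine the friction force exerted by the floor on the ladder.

f ≈ 231 N

Torques about the foot: N_wall · 5.8 sin 70° = 58×10×2.9 cos 70° + 57×10×3.5 cos 70° → N_wall = 230.74 N.
ΣF_x = 0: f_floor = N_wall = 230.74 N.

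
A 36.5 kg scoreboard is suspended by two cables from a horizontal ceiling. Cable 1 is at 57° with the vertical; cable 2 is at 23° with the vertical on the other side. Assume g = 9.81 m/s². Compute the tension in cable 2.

T_2 ≈ 305 N

Angles from the horizontal: cable 1 is 90° − 57° = 33°, cable 2 is 90° − 23° = 67°.
Weight W = 36.5 × 9.81 = 358.1 N acts straight down.
Horizontal: T_1 cos 33° = T_2 cos 67°  →  T_1 = 0.4659 T_2.
Vertical: T_1 sin 33° + T_2 sin 67° = 358.1.
Substituting the horizontal relation into the vertical equation gives 1.174 T_2 = 358.1, so T_2 = 304.9 N.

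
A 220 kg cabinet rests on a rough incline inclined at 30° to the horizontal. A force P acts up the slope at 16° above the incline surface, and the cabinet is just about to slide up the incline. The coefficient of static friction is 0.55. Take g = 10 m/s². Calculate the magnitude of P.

On the verge of sliding up the incline, friction equals μN and acts down the slope.
Perpendicular: N + P sin 16° = W cos 30° = 1905 N.
Along incline: P cos 16° = W sin 30° + μN  with W sin 30° = 1100 N.
Solving the pair for P and N: P = 1930 N, N = 1373 N (and f = μN = 755.3 N).

P ≈ 1930 N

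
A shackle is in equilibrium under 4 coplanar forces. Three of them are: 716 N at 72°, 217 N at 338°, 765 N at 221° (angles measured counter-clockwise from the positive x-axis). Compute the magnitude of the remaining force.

Sum the known components: ΣF_x = -154.9 N, ΣF_y = 97.78 N.
For equilibrium the remaining force must supply (−ΣF_x, −ΣF_y) = (154.9, -97.78) N.
Magnitude = √((154.9)² + (-97.78)²) = 183.2 N; direction = atan2(-97.78, 154.9) = 327.7°.

F ≈ 183 N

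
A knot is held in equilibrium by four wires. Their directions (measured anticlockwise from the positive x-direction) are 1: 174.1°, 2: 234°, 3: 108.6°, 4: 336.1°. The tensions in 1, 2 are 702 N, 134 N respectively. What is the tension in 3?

T_3 ≈ 472 N

Resolve: ΣF_x = 702 cos 174.1° + 134 cos 234° + T_3 cos 108.6° + T_4 cos 336.1° = 0.
        ΣF_y = 702 sin 174.1° + 134 sin 234° + T_3 sin 108.6° + T_4 sin 336.1° = 0.
The known terms sum to (-777, -36.25) N, so -0.3190 T_3 + 0.9143 T_4 = 777 and 0.9478 T_3 − 0.4051 T_4 = 36.25.
Solving simultaneously: T_3 = 471.9 N, T_4 = 1015 N.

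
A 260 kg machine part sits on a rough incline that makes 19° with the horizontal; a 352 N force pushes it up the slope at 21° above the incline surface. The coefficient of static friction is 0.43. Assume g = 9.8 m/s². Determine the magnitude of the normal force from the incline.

Axes along / perpendicular to the incline. W sin 19° = 829.5 N down-slope; W cos 19° = 2409 N into the surface.
Perpendicular: N = W cos 19° − P sin 21° = 2409 − 126.1 = 2283 N.
Along incline: P cos 21° + f = W sin 19° (friction acts up-slope) → f = 829.5 − 328.6 = 500.9 N.
|f| = 500.9 N ≤ μN = 981.7 N, so the machine part is indeed static.

N ≈ 2280 N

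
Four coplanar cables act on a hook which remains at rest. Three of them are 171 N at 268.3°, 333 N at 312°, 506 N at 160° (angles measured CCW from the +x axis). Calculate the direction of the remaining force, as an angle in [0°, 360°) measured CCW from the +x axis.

Sum the known components: ΣF_x = -257.7 N, ΣF_y = -245.3 N.
For equilibrium the remaining force must supply (−ΣF_x, −ΣF_y) = (257.7, 245.3) N.
Magnitude = √((257.7)² + (245.3)²) = 355.8 N; direction = atan2(245.3, 257.7) = 43.6°.

θ ≈ 43.6°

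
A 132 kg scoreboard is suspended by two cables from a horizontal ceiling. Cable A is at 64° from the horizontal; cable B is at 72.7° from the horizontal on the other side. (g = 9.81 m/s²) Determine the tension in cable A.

T_A ≈ 561 N

Weight W = 132 × 9.81 = 1295 N acts straight down.
Horizontal: T_A cos 64° = T_B cos 72.7°  →  T_B = 1.474 T_A.
Vertical: T_A sin 64° + T_B sin 72.7° = 1295.
Substituting the horizontal relation into the vertical equation gives 2.306 T_A = 1295, so T_A = 561.5 N.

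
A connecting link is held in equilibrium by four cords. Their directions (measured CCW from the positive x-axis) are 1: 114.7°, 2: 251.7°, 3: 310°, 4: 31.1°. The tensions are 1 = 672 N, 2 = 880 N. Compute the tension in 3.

T_3 ≈ 96.3 N

Resolve: ΣF_x = 672 cos 114.7° + 880 cos 251.7° + T_3 cos 310° + T_4 cos 31.1° = 0.
        ΣF_y = 672 sin 114.7° + 880 sin 251.7° + T_3 sin 310° + T_4 sin 31.1° = 0.
The known terms sum to (-557.1, -225) N, so 0.6428 T_3 + 0.8563 T_4 = 557.1 and -0.7660 T_3 + 0.5165 T_4 = 225.
Solving simultaneously: T_3 = 96.29 N, T_4 = 578.4 N.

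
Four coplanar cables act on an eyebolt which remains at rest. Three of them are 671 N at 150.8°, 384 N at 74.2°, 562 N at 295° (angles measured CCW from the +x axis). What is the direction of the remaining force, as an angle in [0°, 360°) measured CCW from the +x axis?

Sum the known components: ΣF_x = -243.7 N, ΣF_y = 187.5 N.
For equilibrium the remaining force must supply (−ΣF_x, −ΣF_y) = (243.7, -187.5) N.
Magnitude = √((243.7)² + (-187.5)²) = 307.5 N; direction = atan2(-187.5, 243.7) = 322.4°.

θ ≈ 322°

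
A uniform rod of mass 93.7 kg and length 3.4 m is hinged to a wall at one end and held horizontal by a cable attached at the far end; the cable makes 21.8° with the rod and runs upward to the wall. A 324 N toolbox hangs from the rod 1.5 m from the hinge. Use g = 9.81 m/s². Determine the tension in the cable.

Take torques about the hinge: T sin 21.8° · 3.4 = 93.7×9.81×1.7 + 324×1.5 = 2048.6 N·m.
So T = 2048.6 / (0.3714 × 3.4) = 1622.5 N.

T ≈ 1620 N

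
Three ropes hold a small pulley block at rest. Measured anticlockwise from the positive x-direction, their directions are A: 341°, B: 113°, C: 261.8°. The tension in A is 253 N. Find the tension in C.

T_C ≈ 363 N

Resolve: ΣF_x = 253 cos 341° + T_B cos 113° + T_C cos 261.8° = 0.
        ΣF_y = 253 sin 341° + T_B sin 113° + T_C sin 261.8° = 0.
The known terms sum to (239.2, -82.37) N, so -0.3907 T_B − 0.1426 T_C = -239.2 and 0.9205 T_B − 0.9898 T_C = 82.37.
Solving simultaneously: T_B = 479.7 N, T_C = 362.9 N.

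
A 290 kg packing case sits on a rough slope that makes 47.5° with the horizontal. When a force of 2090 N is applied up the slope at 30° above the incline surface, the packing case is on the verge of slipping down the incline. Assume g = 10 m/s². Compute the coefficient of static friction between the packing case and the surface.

On the verge of sliding down the incline, friction is at its maximum μN and acts up the slope.
Perpendicular to incline: N = W cos 47.5° − P sin 30° = 1959 − 1045 = 914.2 N.
Along incline: P cos 30° + μN = W sin 47.5° → μ = (W sin 47.5° − P cos 30°) / N = 0.3589.

μ ≈ 0.359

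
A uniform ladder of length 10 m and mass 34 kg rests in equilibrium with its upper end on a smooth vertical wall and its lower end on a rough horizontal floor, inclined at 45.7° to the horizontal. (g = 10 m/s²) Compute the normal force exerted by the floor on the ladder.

ΣF_y = 0: N_floor = 34×10 = 340 N.

N_floor ≈ 340 N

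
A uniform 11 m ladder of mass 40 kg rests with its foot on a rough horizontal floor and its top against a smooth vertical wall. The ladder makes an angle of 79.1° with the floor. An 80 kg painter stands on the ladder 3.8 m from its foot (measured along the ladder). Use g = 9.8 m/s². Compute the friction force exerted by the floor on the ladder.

f ≈ 89.9 N

Torques about the foot: N_wall · 11 sin 79.1° = 40×9.8×5.5 cos 79.1° + 80×9.8×3.8 cos 79.1° → N_wall = 89.899 N.
ΣF_x = 0: f_floor = N_wall = 89.899 N.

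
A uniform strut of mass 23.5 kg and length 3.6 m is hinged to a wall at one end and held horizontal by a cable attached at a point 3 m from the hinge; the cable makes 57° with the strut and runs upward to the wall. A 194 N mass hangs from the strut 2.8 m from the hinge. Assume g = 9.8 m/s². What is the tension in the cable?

Take torques about the hinge: T sin 57° · 3 = 23.5×9.8×1.8 + 194×2.8 = 957.74 N·m.
So T = 957.74 / (0.8387 × 3) = 380.66 N.

T ≈ 381 N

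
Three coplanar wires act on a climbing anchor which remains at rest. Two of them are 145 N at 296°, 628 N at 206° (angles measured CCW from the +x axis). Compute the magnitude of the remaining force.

F ≈ 645 N

Sum the known components: ΣF_x = -500.9 N, ΣF_y = -405.6 N.
For equilibrium the remaining force must supply (−ΣF_x, −ΣF_y) = (500.9, 405.6) N.
Magnitude = √((500.9)² + (405.6)²) = 644.5 N; direction = atan2(405.6, 500.9) = 39.0°.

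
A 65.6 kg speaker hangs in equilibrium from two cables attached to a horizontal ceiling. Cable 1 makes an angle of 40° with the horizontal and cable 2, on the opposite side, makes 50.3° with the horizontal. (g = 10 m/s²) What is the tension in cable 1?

Weight W = 65.6 × 10 = 656 N acts straight down.
Horizontal: T_1 cos 40° = T_2 cos 50.3°  →  T_2 = 1.199 T_1.
Vertical: T_1 sin 40° + T_2 sin 50.3° = 656.
Substituting the horizontal relation into the vertical equation gives 1.565 T_1 = 656, so T_1 = 419 N.

T_1 ≈ 419 N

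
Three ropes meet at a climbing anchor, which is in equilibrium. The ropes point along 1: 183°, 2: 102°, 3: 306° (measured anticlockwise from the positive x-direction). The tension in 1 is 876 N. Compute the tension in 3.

T_3 ≈ 2130 N

Resolve: ΣF_x = 876 cos 183° + T_2 cos 102° + T_3 cos 306° = 0.
        ΣF_y = 876 sin 183° + T_2 sin 102° + T_3 sin 306° = 0.
The known terms sum to (-874.8, -45.85) N, so -0.2079 T_2 + 0.5878 T_3 = 874.8 and 0.9781 T_2 − 0.8090 T_3 = 45.85.
Solving simultaneously: T_2 = 1806 N, T_3 = 2127 N.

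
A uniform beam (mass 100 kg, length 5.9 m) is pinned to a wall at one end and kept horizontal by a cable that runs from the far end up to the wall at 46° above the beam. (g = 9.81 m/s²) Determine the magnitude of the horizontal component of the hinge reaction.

H_x ≈ 474 N

Take torques about the hinge: T sin 46° · 5.9 = 100×9.81×2.95 = 2894 N·m.
So T = 2894 / (0.7193 × 5.9) = 681.88 N.
ΣF_x = 0: H_x = T cos 46° = 473.67 N.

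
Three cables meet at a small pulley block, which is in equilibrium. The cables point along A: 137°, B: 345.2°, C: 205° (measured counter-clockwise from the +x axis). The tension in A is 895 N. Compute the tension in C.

Resolve: ΣF_x = 895 cos 137° + T_B cos 345.2° + T_C cos 205° = 0.
        ΣF_y = 895 sin 137° + T_B sin 345.2° + T_C sin 205° = 0.
The known terms sum to (-654.6, 610.4) N, so 0.9668 T_B − 0.9063 T_C = 654.6 and -0.2554 T_B − 0.4226 T_C = -610.4.
Solving simultaneously: T_B = 1296 N, T_C = 660.7 N.

T_C ≈ 661 N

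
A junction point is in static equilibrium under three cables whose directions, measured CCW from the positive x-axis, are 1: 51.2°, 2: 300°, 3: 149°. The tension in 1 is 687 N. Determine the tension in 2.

Resolve: ΣF_x = 687 cos 51.2° + T_2 cos 300° + T_3 cos 149° = 0.
        ΣF_y = 687 sin 51.2° + T_2 sin 300° + T_3 sin 149° = 0.
The known terms sum to (430.5, 535.4) N, so 0.5000 T_2 − 0.8572 T_3 = -430.5 and -0.8660 T_2 + 0.5150 T_3 = -535.4.
Solving simultaneously: T_2 = 1404 N, T_3 = 1321 N.

T_2 ≈ 1400 N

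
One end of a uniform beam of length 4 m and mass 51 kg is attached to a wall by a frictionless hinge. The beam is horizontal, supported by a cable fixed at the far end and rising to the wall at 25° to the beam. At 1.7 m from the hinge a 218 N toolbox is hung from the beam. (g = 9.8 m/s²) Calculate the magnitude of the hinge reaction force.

Take torques about the hinge: T sin 25° · 4 = 51×9.8×2 + 218×1.7 = 1370.2 N·m.
So T = 1370.2 / (0.4226 × 4) = 810.54 N.
ΣF_x = 0: H_x = T cos 25° = 734.6 N.
ΣF_y = 0: H_y = (51×9.8 + 218) − T sin 25° = 717.8 − 342.55 = 375.25 N.
|H| = √(H_x² + H_y²) = √((734.6)² + (375.25)²) = 824.89 N.

|H| ≈ 825 N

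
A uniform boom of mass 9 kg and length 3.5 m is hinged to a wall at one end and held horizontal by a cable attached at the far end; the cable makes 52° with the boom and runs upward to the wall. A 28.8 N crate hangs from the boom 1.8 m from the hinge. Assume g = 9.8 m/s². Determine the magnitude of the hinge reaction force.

|H| ≈ 74.1 N

Take torques about the hinge: T sin 52° · 3.5 = 9×9.8×1.75 + 28.8×1.8 = 206.19 N·m.
So T = 206.19 / (0.7880 × 3.5) = 74.76 N.
ΣF_x = 0: H_x = T cos 52° = 46.027 N.
ΣF_y = 0: H_y = (9×9.8 + 28.8) − T sin 52° = 117 − 58.911 = 58.089 N.
|H| = √(H_x² + H_y²) = √((46.027)² + (58.089)²) = 74.113 N.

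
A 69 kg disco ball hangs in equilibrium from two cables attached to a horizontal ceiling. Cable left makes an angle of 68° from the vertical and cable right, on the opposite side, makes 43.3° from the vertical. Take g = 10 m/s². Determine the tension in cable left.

Angles from the horizontal: cable left is 90° − 68° = 22°, cable right is 90° − 43.3° = 46.7°.
Weight W = 69 × 10 = 690 N acts straight down.
Horizontal: T_left cos 22° = T_right cos 46.7°  →  T_right = 1.352 T_left.
Vertical: T_left sin 22° + T_right sin 46.7° = 690.
Substituting the horizontal relation into the vertical equation gives 1.359 T_left = 690, so T_left = 507.9 N.

T_left ≈ 508 N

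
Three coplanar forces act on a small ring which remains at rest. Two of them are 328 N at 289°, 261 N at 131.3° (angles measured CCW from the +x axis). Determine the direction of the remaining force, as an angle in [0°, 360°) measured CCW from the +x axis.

θ ≈ 60.1°

Sum the known components: ΣF_x = -65.47 N, ΣF_y = -114.1 N.
For equilibrium the remaining force must supply (−ΣF_x, −ΣF_y) = (65.47, 114.1) N.
Magnitude = √((65.47)² + (114.1)²) = 131.5 N; direction = atan2(114.1, 65.47) = 60.1°.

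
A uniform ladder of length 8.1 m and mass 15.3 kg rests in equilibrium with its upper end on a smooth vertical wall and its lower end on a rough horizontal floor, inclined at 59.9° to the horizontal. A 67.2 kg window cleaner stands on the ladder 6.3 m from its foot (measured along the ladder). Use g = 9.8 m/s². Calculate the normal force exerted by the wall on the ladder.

Torques about the foot: N_wall · 8.1 sin 59.9° = 15.3×9.8×4.05 cos 59.9° + 67.2×9.8×6.3 cos 59.9° → N_wall = 340.38 N.

N_wall ≈ 340 N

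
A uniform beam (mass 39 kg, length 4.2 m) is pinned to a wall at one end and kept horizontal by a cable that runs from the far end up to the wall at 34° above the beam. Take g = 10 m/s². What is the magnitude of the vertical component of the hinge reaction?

Take torques about the hinge: T sin 34° · 4.2 = 39×10×2.1 = 819 N·m.
So T = 819 / (0.5592 × 4.2) = 348.72 N.
ΣF_y = 0: H_y = (39×10) − T sin 34° = 390 − 195 = 195 N.

|H_y| ≈ 195 N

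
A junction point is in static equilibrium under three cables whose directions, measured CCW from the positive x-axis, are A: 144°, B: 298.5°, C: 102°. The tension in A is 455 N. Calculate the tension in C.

Resolve: ΣF_x = 455 cos 144° + T_B cos 298.5° + T_C cos 102° = 0.
        ΣF_y = 455 sin 144° + T_B sin 298.5° + T_C sin 102° = 0.
The known terms sum to (-368.1, 267.4) N, so 0.4772 T_B − 0.2079 T_C = 368.1 and -0.8788 T_B + 0.9781 T_C = -267.4.
Solving simultaneously: T_B = 1072 N, T_C = 689.7 N.

T_C ≈ 690 N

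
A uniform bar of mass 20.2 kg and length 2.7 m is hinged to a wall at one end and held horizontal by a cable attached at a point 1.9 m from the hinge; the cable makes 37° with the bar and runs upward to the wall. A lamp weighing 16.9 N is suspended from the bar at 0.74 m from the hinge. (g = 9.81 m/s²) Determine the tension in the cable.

Take torques about the hinge: T sin 37° · 1.9 = 20.2×9.81×1.35 + 16.9×0.74 = 280.02 N·m.
So T = 280.02 / (0.6018 × 1.9) = 244.89 N.

T ≈ 245 N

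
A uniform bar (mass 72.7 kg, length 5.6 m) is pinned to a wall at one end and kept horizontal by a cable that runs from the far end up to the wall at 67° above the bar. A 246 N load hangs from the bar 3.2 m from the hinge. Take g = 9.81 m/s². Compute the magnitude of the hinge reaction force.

Take torques about the hinge: T sin 67° · 5.6 = 72.7×9.81×2.8 + 246×3.2 = 2784.1 N·m.
So T = 2784.1 / (0.9205 × 5.6) = 540.1 N.
ΣF_x = 0: H_x = T cos 67° = 211.03 N.
ΣF_y = 0: H_y = (72.7×9.81 + 246) − T sin 67° = 959.19 − 497.16 = 462.02 N.
|H| = √(H_x² + H_y²) = √((211.03)² + (462.02)²) = 507.94 N.

|H| ≈ 508 N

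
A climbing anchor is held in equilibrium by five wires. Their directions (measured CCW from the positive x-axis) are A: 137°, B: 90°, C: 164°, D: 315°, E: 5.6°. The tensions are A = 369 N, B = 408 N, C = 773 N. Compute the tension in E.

T_E ≈ 128 N

Resolve: ΣF_x = 369 cos 137° + 408 cos 90° + 773 cos 164° + T_D cos 315° + T_E cos 5.6° = 0.
        ΣF_y = 369 sin 137° + 408 sin 90° + 773 sin 164° + T_D sin 315° + T_E sin 5.6° = 0.
The known terms sum to (-1013, 872.7) N, so 0.7071 T_D + 0.9952 T_E = 1013 and -0.7071 T_D + 0.0976 T_E = -872.7.
Solving simultaneously: T_D = 1252 N, T_E = 128.3 N.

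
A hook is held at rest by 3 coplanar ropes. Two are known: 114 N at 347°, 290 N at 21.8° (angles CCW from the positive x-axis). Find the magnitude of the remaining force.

F ≈ 389 N

Sum the known components: ΣF_x = 380.3 N, ΣF_y = 82.05 N.
For equilibrium the remaining force must supply (−ΣF_x, −ΣF_y) = (-380.3, -82.05) N.
Magnitude = √((-380.3)² + (-82.05)²) = 389.1 N; direction = atan2(-82.05, -380.3) = 192.2°.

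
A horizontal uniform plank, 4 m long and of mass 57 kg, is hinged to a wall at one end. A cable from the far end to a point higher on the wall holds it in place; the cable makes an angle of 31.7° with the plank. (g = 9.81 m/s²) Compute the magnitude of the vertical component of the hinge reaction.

|H_y| ≈ 280 N

Take torques about the hinge: T sin 31.7° · 4 = 57×9.81×2 = 1118.3 N·m.
So T = 1118.3 / (0.5255 × 4) = 532.06 N.
ΣF_y = 0: H_y = (57×9.81) − T sin 31.7° = 559.17 − 279.59 = 279.59 N.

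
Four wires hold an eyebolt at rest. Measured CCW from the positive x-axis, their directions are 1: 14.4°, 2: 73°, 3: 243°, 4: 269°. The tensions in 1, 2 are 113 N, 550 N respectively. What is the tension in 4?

T_4 ≈ 24.5 N

Resolve: ΣF_x = 113 cos 14.4° + 550 cos 73° + T_3 cos 243° + T_4 cos 269° = 0.
        ΣF_y = 113 sin 14.4° + 550 sin 73° + T_3 sin 243° + T_4 sin 269° = 0.
The known terms sum to (270.3, 554.1) N, so -0.4540 T_3 − 0.0175 T_4 = -270.3 and -0.8910 T_3 − 0.9998 T_4 = -554.1.
Solving simultaneously: T_3 = 594.3 N, T_4 = 24.51 N.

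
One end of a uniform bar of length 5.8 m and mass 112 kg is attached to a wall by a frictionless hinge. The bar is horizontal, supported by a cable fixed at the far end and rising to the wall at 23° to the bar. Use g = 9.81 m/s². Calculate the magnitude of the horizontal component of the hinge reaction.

H_x ≈ 1290 N

Take torques about the hinge: T sin 23° · 5.8 = 112×9.81×2.9 = 3186.3 N·m.
So T = 3186.3 / (0.3907 × 5.8) = 1406 N.
ΣF_x = 0: H_x = T cos 23° = 1294.2 N.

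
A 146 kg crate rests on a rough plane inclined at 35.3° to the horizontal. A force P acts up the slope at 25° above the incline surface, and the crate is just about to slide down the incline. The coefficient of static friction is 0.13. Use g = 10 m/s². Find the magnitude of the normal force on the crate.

On the verge of sliding down the incline, friction equals μN and acts up the slope.
Perpendicular: N + P sin 25° = W cos 35.3° = 1192 N.
Along incline: P cos 25° + μN = W sin 35.3° with W sin 35.3° = 843.7 N.
Solving the pair for P and N: P = 809 N, N = 849.7 N (and f = μN = 110.5 N).

N ≈ 850 N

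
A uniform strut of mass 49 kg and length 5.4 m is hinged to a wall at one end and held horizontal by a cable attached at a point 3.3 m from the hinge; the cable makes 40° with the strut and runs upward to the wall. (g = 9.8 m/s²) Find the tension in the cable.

Take torques about the hinge: T sin 40° · 3.3 = 49×9.8×2.7 = 1296.5 N·m.
So T = 1296.5 / (0.6428 × 3.3) = 611.23 N.

T ≈ 611 N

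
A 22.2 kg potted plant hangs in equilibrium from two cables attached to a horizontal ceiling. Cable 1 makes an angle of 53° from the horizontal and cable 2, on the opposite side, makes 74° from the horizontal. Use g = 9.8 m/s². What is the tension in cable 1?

T_1 ≈ 75.1 N

Weight W = 22.2 × 9.8 = 217.6 N acts straight down.
Horizontal: T_1 cos 53° = T_2 cos 74°  →  T_2 = 2.183 T_1.
Vertical: T_1 sin 53° + T_2 sin 74° = 217.6.
Substituting the horizontal relation into the vertical equation gives 2.897 T_1 = 217.6, so T_1 = 75.09 N.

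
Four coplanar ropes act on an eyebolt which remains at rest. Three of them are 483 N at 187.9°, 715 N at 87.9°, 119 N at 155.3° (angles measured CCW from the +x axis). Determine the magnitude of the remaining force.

F ≈ 895 N

Sum the known components: ΣF_x = -560.3 N, ΣF_y = 697.9 N.
For equilibrium the remaining force must supply (−ΣF_x, −ΣF_y) = (560.3, -697.9) N.
Magnitude = √((560.3)² + (-697.9)²) = 895 N; direction = atan2(-697.9, 560.3) = 308.8°.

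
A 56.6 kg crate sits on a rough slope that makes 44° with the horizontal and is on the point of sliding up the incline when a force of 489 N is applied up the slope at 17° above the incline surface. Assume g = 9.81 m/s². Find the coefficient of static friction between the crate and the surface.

μ ≈ 0.319

On the verge of sliding up the incline, friction is at its maximum μN and acts down the slope.
Perpendicular to incline: N = W cos 44° − P sin 17° = 399.4 − 143 = 256.4 N.
Along incline: P cos 17° − μN = W sin 44° → μ = −(W sin 44° − P cos 17°) / N = 0.3195.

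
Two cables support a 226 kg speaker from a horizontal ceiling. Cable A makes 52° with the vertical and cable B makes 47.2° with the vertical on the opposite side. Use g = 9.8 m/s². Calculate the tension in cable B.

T_B ≈ 1770 N

Angles from the horizontal: cable A is 90° − 52° = 38°, cable B is 90° − 47.2° = 42.8°.
Weight W = 226 × 9.8 = 2215 N acts straight down.
Horizontal: T_A cos 38° = T_B cos 42.8°  →  T_A = 0.9311 T_B.
Vertical: T_A sin 38° + T_B sin 42.8° = 2215.
Substituting the horizontal relation into the vertical equation gives 1.253 T_B = 2215, so T_B = 1768 N.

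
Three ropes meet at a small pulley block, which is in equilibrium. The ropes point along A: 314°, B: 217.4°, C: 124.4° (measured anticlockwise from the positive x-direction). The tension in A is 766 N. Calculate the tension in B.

T_B ≈ 128 N

Resolve: ΣF_x = 766 cos 314° + T_B cos 217.4° + T_C cos 124.4° = 0.
        ΣF_y = 766 sin 314° + T_B sin 217.4° + T_C sin 124.4° = 0.
The known terms sum to (532.1, -551) N, so -0.7944 T_B − 0.5650 T_C = -532.1 and -0.6074 T_B + 0.8251 T_C = 551.
Solving simultaneously: T_B = 127.9 N, T_C = 762 N.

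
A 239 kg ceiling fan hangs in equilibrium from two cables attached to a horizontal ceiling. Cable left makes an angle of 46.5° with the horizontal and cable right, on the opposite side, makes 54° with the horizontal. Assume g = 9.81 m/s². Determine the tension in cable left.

T_left ≈ 1400 N

Weight W = 239 × 9.81 = 2345 N acts straight down.
Horizontal: T_left cos 46.5° = T_right cos 54°  →  T_right = 1.171 T_left.
Vertical: T_left sin 46.5° + T_right sin 54° = 2345.
Substituting the horizontal relation into the vertical equation gives 1.673 T_left = 2345, so T_left = 1402 N.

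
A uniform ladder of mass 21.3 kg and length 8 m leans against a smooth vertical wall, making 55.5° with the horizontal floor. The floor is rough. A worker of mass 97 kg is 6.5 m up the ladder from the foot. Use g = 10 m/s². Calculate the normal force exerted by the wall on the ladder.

N_wall ≈ 615 N

Torques about the foot: N_wall · 8 sin 55.5° = 21.3×10×4 cos 55.5° + 97×10×6.5 cos 55.5° → N_wall = 614.86 N.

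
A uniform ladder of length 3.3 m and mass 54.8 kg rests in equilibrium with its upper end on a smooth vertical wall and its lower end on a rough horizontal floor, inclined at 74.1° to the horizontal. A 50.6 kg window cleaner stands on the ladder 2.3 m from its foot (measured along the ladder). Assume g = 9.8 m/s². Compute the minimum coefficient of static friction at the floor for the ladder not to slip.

ΣF_y = 0: N_floor = 54.8×9.8 + 50.6×9.8 = 1032.9 N.
Torques about the foot: N_wall · 3.3 sin 74.1° = 54.8×9.8×1.65 cos 74.1° + 50.6×9.8×2.3 cos 74.1° → N_wall = 174.94 N.
ΣF_x = 0: f_floor = N_wall = 174.94 N.
μ_min = f_floor / N_floor = 174.94 / 1032.9 = 0.1694.

μ_min ≈ 0.169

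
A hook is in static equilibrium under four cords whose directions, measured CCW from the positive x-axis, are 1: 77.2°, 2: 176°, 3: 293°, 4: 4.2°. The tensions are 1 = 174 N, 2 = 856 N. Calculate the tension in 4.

Resolve: ΣF_x = 174 cos 77.2° + 856 cos 176° + T_3 cos 293° + T_4 cos 4.2° = 0.
        ΣF_y = 174 sin 77.2° + 856 sin 176° + T_3 sin 293° + T_4 sin 4.2° = 0.
The known terms sum to (-815.4, 229.4) N, so 0.3907 T_3 + 0.9973 T_4 = 815.4 and -0.9205 T_3 + 0.0732 T_4 = -229.4.
Solving simultaneously: T_3 = 304.7 N, T_4 = 698.2 N.

T_4 ≈ 698 N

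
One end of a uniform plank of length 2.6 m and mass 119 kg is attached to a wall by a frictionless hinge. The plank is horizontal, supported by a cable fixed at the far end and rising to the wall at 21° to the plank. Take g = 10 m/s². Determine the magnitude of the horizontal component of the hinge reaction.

Take torques about the hinge: T sin 21° · 2.6 = 119×10×1.3 = 1547 N·m.
So T = 1547 / (0.3584 × 2.6) = 1660.3 N.
ΣF_x = 0: H_x = T cos 21° = 1550 N.

H_x ≈ 1550 N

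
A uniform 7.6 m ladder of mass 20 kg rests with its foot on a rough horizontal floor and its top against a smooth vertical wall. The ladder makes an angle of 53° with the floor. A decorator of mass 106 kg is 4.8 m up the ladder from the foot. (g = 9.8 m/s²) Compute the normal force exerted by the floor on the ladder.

ΣF_y = 0: N_floor = 20×9.8 + 106×9.8 = 1234.8 N.

N_floor ≈ 1230 N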